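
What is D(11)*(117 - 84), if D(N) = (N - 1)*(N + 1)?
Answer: 3960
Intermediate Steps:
D(N) = (1 + N)*(-1 + N) (D(N) = (-1 + N)*(1 + N) = (1 + N)*(-1 + N))
D(11)*(117 - 84) = (-1 + 11²)*(117 - 84) = (-1 + 121)*33 = 120*33 = 3960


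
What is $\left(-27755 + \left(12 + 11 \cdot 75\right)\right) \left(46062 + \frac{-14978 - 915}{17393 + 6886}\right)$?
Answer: $- \frac{30103029415790}{24279} \approx -1.2399 \cdot 10^{9}$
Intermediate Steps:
$\left(-27755 + \left(12 + 11 \cdot 75\right)\right) \left(46062 + \frac{-14978 - 915}{17393 + 6886}\right) = \left(-27755 + \left(12 + 825\right)\right) \left(46062 - \frac{15893}{24279}\right) = \left(-27755 + 837\right) \left(46062 - \frac{15893}{24279}\right) = - 26918 \left(46062 - \frac{15893}{24279}\right) = \left(-26918\right) \frac{1118323405}{24279} = - \frac{30103029415790}{24279}$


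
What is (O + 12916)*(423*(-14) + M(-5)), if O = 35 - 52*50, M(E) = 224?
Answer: -58979998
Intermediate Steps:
O = -2565 (O = 35 - 2600 = -2565)
(O + 12916)*(423*(-14) + M(-5)) = (-2565 + 12916)*(423*(-14) + 224) = 10351*(-5922 + 224) = 10351*(-5698) = -58979998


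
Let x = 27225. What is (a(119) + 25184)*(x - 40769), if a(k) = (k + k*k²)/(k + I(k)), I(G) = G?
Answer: -436997160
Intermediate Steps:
a(k) = (k + k³)/(2*k) (a(k) = (k + k*k²)/(k + k) = (k + k³)/((2*k)) = (k + k³)*(1/(2*k)) = (k + k³)/(2*k))
(a(119) + 25184)*(x - 40769) = ((½ + (½)*119²) + 25184)*(27225 - 40769) = ((½ + (½)*14161) + 25184)*(-13544) = ((½ + 14161/2) + 25184)*(-13544) = (7081 + 25184)*(-13544) = 32265*(-13544) = -436997160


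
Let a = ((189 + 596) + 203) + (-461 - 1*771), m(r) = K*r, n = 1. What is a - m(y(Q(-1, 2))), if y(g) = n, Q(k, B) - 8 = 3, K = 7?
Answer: -251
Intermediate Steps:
Q(k, B) = 11 (Q(k, B) = 8 + 3 = 11)
y(g) = 1
m(r) = 7*r
a = -244 (a = (785 + 203) + (-461 - 771) = 988 - 1232 = -244)
a - m(y(Q(-1, 2))) = -244 - 7 = -251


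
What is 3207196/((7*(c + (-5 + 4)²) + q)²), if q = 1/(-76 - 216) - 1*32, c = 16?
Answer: 273458359744/645312409 ≈ 423.76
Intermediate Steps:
q = -9345/292 (q = 1/(-292) - 32 = -1/292 - 32 = -9345/292 ≈ -32.003)
3207196/((7*(c + (-5 + 4)²) + q)²) = 3207196/((7*(16 + (-5 + 4)²) - 9345/292)²) = 3207196/((7*(16 + (-1)²) - 9345/292)²) = 3207196/((7*(16 + 1) - 9345/292)²) = 3207196/((7*17 - 9345/292)²) = 3207196/((119 - 9345/292)²) = 3207196/((25403/292)²) = 3207196/(645312409/85264) = 3207196*(85264/645312409) = 273458359744/645312409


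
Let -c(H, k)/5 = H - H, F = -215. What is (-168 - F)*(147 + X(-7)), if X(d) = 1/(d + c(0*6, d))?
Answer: 48316/7 ≈ 6902.3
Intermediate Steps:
c(H, k) = 0 (c(H, k) = -5*(H - H) = -5*0 = 0)
X(d) = 1/d (X(d) = 1/(d + 0) = 1/d)
(-168 - F)*(147 + X(-7)) = (-168 - 1*(-215))*(147 + 1/(-7)) = (-168 + 215)*(147 - ⅐) = 47*(1028/7) = 48316/7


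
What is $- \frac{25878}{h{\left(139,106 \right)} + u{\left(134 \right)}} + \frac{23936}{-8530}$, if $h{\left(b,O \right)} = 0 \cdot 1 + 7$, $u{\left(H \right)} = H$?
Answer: $- \frac{37352386}{200455} \approx -186.34$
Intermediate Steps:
$h{\left(b,O \right)} = 7$ ($h{\left(b,O \right)} = 0 + 7 = 7$)
$- \frac{25878}{h{\left(139,106 \right)} + u{\left(134 \right)}} + \frac{23936}{-8530} = - \frac{25878}{7 + 134} + \frac{23936}{-8530} = - \frac{25878}{141} + 23936 \left(- \frac{1}{8530}\right) = \left(-25878\right) \frac{1}{141} - \frac{11968}{4265} = - \frac{8626}{47} - \frac{11968}{4265} = - \frac{37352386}{200455}$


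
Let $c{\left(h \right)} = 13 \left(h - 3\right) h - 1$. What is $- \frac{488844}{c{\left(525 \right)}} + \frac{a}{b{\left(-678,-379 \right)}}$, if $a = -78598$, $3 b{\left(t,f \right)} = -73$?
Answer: $\frac{840015572694}{260073377} \approx 3229.9$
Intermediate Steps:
$b{\left(t,f \right)} = - \frac{73}{3}$ ($b{\left(t,f \right)} = \frac{1}{3} \left(-73\right) = - \frac{73}{3}$)
$c{\left(h \right)} = -1 + 13 h \left(-3 + h\right)$ ($c{\left(h \right)} = 13 \left(-3 + h\right) h - 1 = 13 h \left(-3 + h\right) - 1 = -1 + 13 h \left(-3 + h\right)$)
$- \frac{488844}{c{\left(525 \right)}} + \frac{a}{b{\left(-678,-379 \right)}} = - \frac{488844}{-1 - 20475 + 13 \cdot 525^{2}} - \frac{78598}{- \frac{73}{3}} = - \frac{488844}{-1 - 20475 + 13 \cdot 275625} - - \frac{235794}{73} = - \frac{488844}{-1 - 20475 + 3583125} + \frac{235794}{73} = - \frac{488844}{3562649} + \frac{235794}{73} = \frac{840015572694}{260073377}$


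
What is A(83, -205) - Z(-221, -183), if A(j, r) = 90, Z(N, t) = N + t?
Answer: 494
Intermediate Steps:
A(83, -205) - Z(-221, -183) = 90 - (-221 - 183) = 90 - 1*(-404) = 90 + 404 = 494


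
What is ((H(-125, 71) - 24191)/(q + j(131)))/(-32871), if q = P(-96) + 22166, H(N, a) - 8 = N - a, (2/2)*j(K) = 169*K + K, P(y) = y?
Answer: 24379/1457500140 ≈ 1.6727e-5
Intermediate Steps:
j(K) = 170*K (j(K) = 169*K + K = 170*K)
H(N, a) = 8 + N - a (H(N, a) = 8 + (N - a) = 8 + N - a)
q = 22070 (q = -96 + 22166 = 22070)
((H(-125, 71) - 24191)/(q + j(131)))/(-32871) = (((8 - 125 - 1*71) - 24191)/(22070 + 170*131))/(-32871) = (((8 - 125 - 71) - 24191)/(22070 + 22270))*(-1/32871) = ((-188 - 24191)/44340)*(-1/32871) = -24379*1/44340*(-1/32871) = -24379/44340*(-1/32871) = 24379/1457500140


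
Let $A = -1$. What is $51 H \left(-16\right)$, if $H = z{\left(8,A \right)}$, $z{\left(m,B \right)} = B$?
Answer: $816$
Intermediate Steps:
$H = -1$
$51 H \left(-16\right) = 51 \left(-1\right) \left(-16\right) = \left(-51\right) \left(-16\right) = 816$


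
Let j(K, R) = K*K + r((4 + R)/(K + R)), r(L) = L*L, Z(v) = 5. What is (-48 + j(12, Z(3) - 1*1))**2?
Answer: 148225/16 ≈ 9264.1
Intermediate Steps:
r(L) = L**2
j(K, R) = K**2 + (4 + R)**2/(K + R)**2 (j(K, R) = K*K + ((4 + R)/(K + R))**2 = K**2 + ((4 + R)/(K + R))**2 = K**2 + (4 + R)**2/(K + R)**2)
(-48 + j(12, Z(3) - 1*1))**2 = (-48 + (12**2 + (4 + (5 - 1*1))**2/(12 + (5 - 1*1))**2))**2 = (-48 + (144 + (4 + (5 - 1))**2/(12 + (5 - 1))**2))**2 = (-48 + (144 + (4 + 4)**2/(12 + 4)**2))**2 = (-48 + (144 + 8**2/16**2))**2 = (-48 + (144 + 64*(1/256)))**2 = (-48 + (144 + 1/4))**2 = (-48 + 577/4)**2 = (385/4)**2 = 148225/16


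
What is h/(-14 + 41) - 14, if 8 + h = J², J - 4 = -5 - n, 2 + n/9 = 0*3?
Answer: -97/27 ≈ -3.5926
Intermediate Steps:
n = -18 (n = -18 + 9*(0*3) = -18 + 9*0 = -18 + 0 = -18)
J = 17 (J = 4 + (-5 - 1*(-18)) = 4 + (-5 + 18) = 4 + 13 = 17)
h = 281 (h = -8 + 17² = -8 + 289 = 281)
h/(-14 + 41) - 14 = 281/(-14 + 41) - 14 = 281/27 - 14 = -97/27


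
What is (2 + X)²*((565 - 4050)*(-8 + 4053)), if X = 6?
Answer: -902196800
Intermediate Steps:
(2 + X)²*((565 - 4050)*(-8 + 4053)) = (2 + 6)²*((565 - 4050)*(-8 + 4053)) = 8²*(-3485*4045) = 64*(-14096825) = -902196800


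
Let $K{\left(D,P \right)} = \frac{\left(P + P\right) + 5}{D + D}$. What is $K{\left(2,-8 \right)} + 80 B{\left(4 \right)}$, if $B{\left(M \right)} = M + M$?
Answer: $\frac{2549}{4} \approx 637.25$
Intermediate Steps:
$B{\left(M \right)} = 2 M$
$K{\left(D,P \right)} = \frac{5 + 2 P}{2 D}$ ($K{\left(D,P \right)} = \frac{2 P + 5}{2 D} = \left(5 + 2 P\right) \frac{1}{2 D} = \frac{5 + 2 P}{2 D}$)
$K{\left(2,-8 \right)} + 80 B{\left(4 \right)} = \frac{\frac{5}{2} - 8}{2} + 80 \cdot 2 \cdot 4 = \frac{1}{2} \left(- \frac{11}{2}\right) + 80 \cdot 8 = - \frac{11}{4} + 640 = \frac{2549}{4}$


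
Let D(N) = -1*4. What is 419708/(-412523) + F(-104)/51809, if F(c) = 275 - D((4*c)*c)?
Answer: -21629557855/21372404107 ≈ -1.0120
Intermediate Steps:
D(N) = -4
F(c) = 279 (F(c) = 275 - 1*(-4) = 275 + 4 = 279)
419708/(-412523) + F(-104)/51809 = 419708/(-412523) + 279/51809 = 419708*(-1/412523) + 279*(1/51809) = -419708/412523 + 279/51809 = -21629557855/21372404107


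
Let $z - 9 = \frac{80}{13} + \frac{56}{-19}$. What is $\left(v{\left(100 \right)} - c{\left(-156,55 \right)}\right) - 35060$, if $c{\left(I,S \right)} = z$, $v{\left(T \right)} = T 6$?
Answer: $- \frac{8514635}{247} \approx -34472.0$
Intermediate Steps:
$v{\left(T \right)} = 6 T$
$z = \frac{3015}{247}$ ($z = 9 + \left(\frac{80}{13} + \frac{56}{-19}\right) = 9 + \left(80 \cdot \frac{1}{13} + 56 \left(- \frac{1}{19}\right)\right) = 9 + \left(\frac{80}{13} - \frac{56}{19}\right) = 9 + \frac{792}{247} = \frac{3015}{247} \approx 12.206$)
$c{\left(I,S \right)} = \frac{3015}{247}$
$\left(v{\left(100 \right)} - c{\left(-156,55 \right)}\right) - 35060 = \left(6 \cdot 100 - \frac{3015}{247}\right) - 35060 = \left(600 - \frac{3015}{247}\right) - 35060 = \frac{145185}{247} - 35060 = - \frac{8514635}{247}$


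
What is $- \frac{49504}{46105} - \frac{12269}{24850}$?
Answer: $- \frac{359167329}{229141850} \approx -1.5674$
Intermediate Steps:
$- \frac{49504}{46105} - \frac{12269}{24850} = - \frac{359167329}{229141850}$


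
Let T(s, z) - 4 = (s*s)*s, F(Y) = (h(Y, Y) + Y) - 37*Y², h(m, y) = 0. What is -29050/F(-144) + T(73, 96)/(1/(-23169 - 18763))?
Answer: -6258883093919011/383688 ≈ -1.6312e+10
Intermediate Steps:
F(Y) = Y - 37*Y² (F(Y) = (0 + Y) - 37*Y² = Y - 37*Y²)
T(s, z) = 4 + s³ (T(s, z) = 4 + (s*s)*s = 4 + s²*s = 4 + s³)
-29050/F(-144) + T(73, 96)/(1/(-23169 - 18763)) = -29050*(-1/(144*(1 - 37*(-144)))) + (4 + 73³)/(1/(-23169 - 18763)) = -29050*(-1/(144*(1 + 5328))) + (4 + 389017)/(1/(-41932)) = -29050/((-144*5329)) + 389021/(-1/41932) = -29050/(-767376) + 389021*(-41932) = -29050*(-1/767376) - 16312428572 = 14525/383688 - 16312428572 = -6258883093919011/383688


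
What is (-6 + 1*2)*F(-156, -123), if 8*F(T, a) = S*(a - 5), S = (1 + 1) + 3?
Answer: 320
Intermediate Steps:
S = 5 (S = 2 + 3 = 5)
F(T, a) = -25/8 + 5*a/8 (F(T, a) = (5*(a - 5))/8 = (5*(-5 + a))/8 = (-25 + 5*a)/8 = -25/8 + 5*a/8)
(-6 + 1*2)*F(-156, -123) = (-6 + 1*2)*(-25/8 + (5/8)*(-123)) = (-6 + 2)*(-25/8 - 615/8) = -4*(-80) = 320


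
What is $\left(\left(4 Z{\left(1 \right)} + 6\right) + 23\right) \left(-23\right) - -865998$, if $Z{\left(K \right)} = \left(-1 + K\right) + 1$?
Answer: $865239$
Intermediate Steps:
$Z{\left(K \right)} = K$
$\left(\left(4 Z{\left(1 \right)} + 6\right) + 23\right) \left(-23\right) - -865998 = \left(\left(4 \cdot 1 + 6\right) + 23\right) \left(-23\right) - -865998 = \left(\left(4 + 6\right) + 23\right) \left(-23\right) + 865998 = \left(10 + 23\right) \left(-23\right) + 865998 = 33 \left(-23\right) + 865998 = -759 + 865998 = 865239$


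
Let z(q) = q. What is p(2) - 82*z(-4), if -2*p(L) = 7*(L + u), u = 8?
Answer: 293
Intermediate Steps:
p(L) = -28 - 7*L/2 (p(L) = -7*(L + 8)/2 = -7*(8 + L)/2 = -(56 + 7*L)/2 = -28 - 7*L/2)
p(2) - 82*z(-4) = (-28 - 7/2*2) - 82*(-4) = (-28 - 7) + 328 = -35 + 328 = 293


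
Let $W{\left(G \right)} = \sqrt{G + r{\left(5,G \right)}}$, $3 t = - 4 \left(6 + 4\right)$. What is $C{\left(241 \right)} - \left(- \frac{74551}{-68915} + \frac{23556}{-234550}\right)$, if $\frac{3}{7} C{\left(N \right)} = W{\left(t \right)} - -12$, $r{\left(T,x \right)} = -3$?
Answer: $\frac{43672979569}{1616401325} + \frac{49 i \sqrt{3}}{9} \approx 27.019 + 9.4301 i$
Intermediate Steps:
$t = - \frac{40}{3}$ ($t = \frac{\left(-4\right) \left(6 + 4\right)}{3} = \frac{\left(-4\right) 10}{3} = \frac{1}{3} \left(-40\right) = - \frac{40}{3} \approx -13.333$)
$W{\left(G \right)} = \sqrt{-3 + G}$ ($W{\left(G \right)} = \sqrt{G - 3} = \sqrt{-3 + G}$)
$C{\left(N \right)} = 28 + \frac{49 i \sqrt{3}}{9}$ ($C{\left(N \right)} = \frac{7 \left(\sqrt{-3 - \frac{40}{3}} - -12\right)}{3} = \frac{7 \left(\sqrt{- \frac{49}{3}} + 12\right)}{3} = \frac{7 \left(\frac{7 i \sqrt{3}}{3} + 12\right)}{3} = \frac{7 \left(12 + \frac{7 i \sqrt{3}}{3}\right)}{3} = 28 + \frac{49 i \sqrt{3}}{9}$)
$C{\left(241 \right)} - \left(- \frac{74551}{-68915} + \frac{23556}{-234550}\right) = \left(28 + \frac{49 i \sqrt{3}}{9}\right) - \left(- \frac{74551}{-68915} + \frac{23556}{-234550}\right) = \left(28 + \frac{49 i \sqrt{3}}{9}\right) - \left(\left(-74551\right) \left(- \frac{1}{68915}\right) + 23556 \left(- \frac{1}{234550}\right)\right) = \left(28 + \frac{49 i \sqrt{3}}{9}\right) - \left(\frac{74551}{68915} - \frac{11778}{117275}\right) = \left(28 + \frac{49 i \sqrt{3}}{9}\right) - \frac{1586257531}{1616401325} = \frac{43672979569}{1616401325} + \frac{49 i \sqrt{3}}{9}$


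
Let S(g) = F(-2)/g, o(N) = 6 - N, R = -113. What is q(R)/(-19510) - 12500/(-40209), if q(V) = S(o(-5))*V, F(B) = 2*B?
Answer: 1332225266/4314626745 ≈ 0.30877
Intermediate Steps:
S(g) = -4/g (S(g) = (2*(-2))/g = -4/g)
q(V) = -4*V/11 (q(V) = (-4/(6 - 1*(-5)))*V = (-4/(6 + 5))*V = (-4/11)*V = (-4*1/11)*V = -4*V/11)
q(R)/(-19510) - 12500/(-40209) = -4/11*(-113)/(-19510) - 12500/(-40209) = (452/11)*(-1/19510) - 12500*(-1/40209) = -226/107305 + 12500/40209 = 1332225266/4314626745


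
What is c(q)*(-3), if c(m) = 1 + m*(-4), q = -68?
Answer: -819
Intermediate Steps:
c(m) = 1 - 4*m
c(q)*(-3) = (1 - 4*(-68))*(-3) = (1 + 272)*(-3) = 273*(-3) = -819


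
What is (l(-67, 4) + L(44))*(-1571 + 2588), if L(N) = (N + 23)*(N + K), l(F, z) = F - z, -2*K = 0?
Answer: 2925909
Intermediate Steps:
K = 0 (K = -½*0 = 0)
L(N) = N*(23 + N) (L(N) = (N + 23)*(N + 0) = (23 + N)*N = N*(23 + N))
(l(-67, 4) + L(44))*(-1571 + 2588) = ((-67 - 1*4) + 44*(23 + 44))*(-1571 + 2588) = ((-67 - 4) + 44*67)*1017 = (-71 + 2948)*1017 = 2877*1017 = 2925909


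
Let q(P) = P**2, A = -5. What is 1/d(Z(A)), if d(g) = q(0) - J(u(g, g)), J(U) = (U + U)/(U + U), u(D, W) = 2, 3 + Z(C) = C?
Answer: -1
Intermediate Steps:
Z(C) = -3 + C
J(U) = 1 (J(U) = (2*U)/((2*U)) = (2*U)*(1/(2*U)) = 1)
d(g) = -1 (d(g) = 0**2 - 1*1 = 0 - 1 = -1)
1/d(Z(A)) = 1/(-1) = -1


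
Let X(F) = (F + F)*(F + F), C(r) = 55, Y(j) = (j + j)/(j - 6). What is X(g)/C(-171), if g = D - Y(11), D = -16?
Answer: 41616/1375 ≈ 30.266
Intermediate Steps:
Y(j) = 2*j/(-6 + j) (Y(j) = (2*j)/(-6 + j) = 2*j/(-6 + j))
g = -102/5 (g = -16 - 2*11/(-6 + 11) = -16 - 2*11/5 = -16 - 1*22/5 = -16 - 22/5 = -102/5 ≈ -20.400)
X(F) = 4*F**2 (X(F) = (2*F)*(2*F) = 4*F**2)
X(g)/C(-171) = (4*(-102/5)**2)/55 = (4*(10404/25))*(1/55) = (41616/25)*(1/55) = 41616/1375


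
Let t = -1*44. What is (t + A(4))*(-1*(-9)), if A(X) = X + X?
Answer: -324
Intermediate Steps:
A(X) = 2*X
t = -44
(t + A(4))*(-1*(-9)) = (-44 + 2*4)*(-1*(-9)) = (-44 + 8)*9 = -36*9 = -324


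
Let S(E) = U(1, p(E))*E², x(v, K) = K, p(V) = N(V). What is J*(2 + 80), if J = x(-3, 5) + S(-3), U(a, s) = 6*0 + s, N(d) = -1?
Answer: -328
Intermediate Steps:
p(V) = -1
U(a, s) = s (U(a, s) = 0 + s = s)
S(E) = -E²
J = -4 (J = 5 - 1*(-3)² = 5 - 1*9 = 5 - 9 = -4)
J*(2 + 80) = -4*(2 + 80) = -4*82 = -328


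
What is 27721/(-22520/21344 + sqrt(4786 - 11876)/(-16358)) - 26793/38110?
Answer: (-35741862*sqrt(7090) + 23053957918322125*I)/(38110*(-23023885*I + 1334*sqrt(7090))) ≈ -26273.0 + 128.18*I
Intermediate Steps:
27721/(-22520/21344 + sqrt(4786 - 11876)/(-16358)) - 26793/38110 = 27721/(-22520*1/21344 + sqrt(-7090)*(-1/16358)) - 26793*1/38110 = 27721/(-2815/2668 + (I*sqrt(7090))*(-1/16358)) - 26793/38110 = 27721/(-2815/2668 - I*sqrt(7090)/16358) - 26793/38110 = -26793/38110 + 27721/(-2815/2668 - I*sqrt(7090)/16358)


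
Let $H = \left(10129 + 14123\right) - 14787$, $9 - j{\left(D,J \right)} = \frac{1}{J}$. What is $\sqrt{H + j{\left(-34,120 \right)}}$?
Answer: $\frac{\sqrt{34106370}}{60} \approx 97.334$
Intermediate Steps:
$j{\left(D,J \right)} = 9 - \frac{1}{J}$
$H = 9465$ ($H = 24252 - 14787 = 9465$)
$\sqrt{H + j{\left(-34,120 \right)}} = \sqrt{9465 + \left(9 - \frac{1}{120}\right)} = \sqrt{9465 + \frac{1079}{120}} = \sqrt{\frac{1136879}{120}} = \frac{\sqrt{34106370}}{60}$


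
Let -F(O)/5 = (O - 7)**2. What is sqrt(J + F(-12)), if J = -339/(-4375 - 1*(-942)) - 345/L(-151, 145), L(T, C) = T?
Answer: I*sqrt(484400786556803)/518383 ≈ 42.457*I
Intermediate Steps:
F(O) = -5*(-7 + O)**2 (F(O) = -5*(O - 7)**2 = -5*(-7 + O)**2)
J = 1235574/518383 (J = -339/(-4375 - 1*(-942)) - 345/(-151) = -339/(-4375 + 942) - 345*(-1/151) = -339/(-3433) + 345/151 = -339*(-1/3433) + 345/151 = 339/3433 + 345/151 = 1235574/518383 ≈ 2.3835)
sqrt(J + F(-12)) = sqrt(1235574/518383 - 5*(-7 - 12)**2) = sqrt(1235574/518383 - 5*(-19)**2) = sqrt(1235574/518383 - 5*361) = sqrt(1235574/518383 - 1805) = sqrt(-934445741/518383) = I*sqrt(484400786556803)/518383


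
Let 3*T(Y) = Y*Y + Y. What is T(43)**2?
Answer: 3579664/9 ≈ 3.9774e+5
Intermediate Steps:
T(Y) = Y/3 + Y**2/3 (T(Y) = (Y*Y + Y)/3 = (Y**2 + Y)/3 = (Y + Y**2)/3 = Y/3 + Y**2/3)
T(43)**2 = ((1/3)*43*(1 + 43))**2 = ((1/3)*43*44)**2 = (1892/3)**2 = 3579664/9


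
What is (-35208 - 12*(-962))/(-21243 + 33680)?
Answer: -23664/12437 ≈ -1.9027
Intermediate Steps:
(-35208 - 12*(-962))/(-21243 + 33680) = (-35208 + 11544)/12437 = -23664*1/12437 = -23664/12437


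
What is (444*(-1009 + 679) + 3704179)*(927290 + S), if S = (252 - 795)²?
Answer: 4347953812601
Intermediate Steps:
S = 294849 (S = (-543)² = 294849)
(444*(-1009 + 679) + 3704179)*(927290 + S) = (444*(-1009 + 679) + 3704179)*(927290 + 294849) = (444*(-330) + 3704179)*1222139 = (-146520 + 3704179)*1222139 = 3557659*1222139 = 4347953812601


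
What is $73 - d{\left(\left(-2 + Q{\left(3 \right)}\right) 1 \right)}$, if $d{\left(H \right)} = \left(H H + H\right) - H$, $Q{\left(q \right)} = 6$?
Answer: $57$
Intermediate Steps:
$d{\left(H \right)} = H^{2}$ ($d{\left(H \right)} = \left(H^{2} + H\right) - H = \left(H + H^{2}\right) - H = H^{2}$)
$73 - d{\left(\left(-2 + Q{\left(3 \right)}\right) 1 \right)} = 73 - \left(\left(-2 + 6\right) 1\right)^{2} = 73 - \left(4 \cdot 1\right)^{2} = 73 - 4^{2} = 73 - 16 = 57$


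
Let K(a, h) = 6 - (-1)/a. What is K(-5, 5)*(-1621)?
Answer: -47009/5 ≈ -9401.8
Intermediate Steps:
K(a, h) = 6 + 1/a
K(-5, 5)*(-1621) = (6 + 1/(-5))*(-1621) = (6 - 1/5)*(-1621) = (29/5)*(-1621) = -47009/5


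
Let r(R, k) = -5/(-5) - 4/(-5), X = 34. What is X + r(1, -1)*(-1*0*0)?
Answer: 34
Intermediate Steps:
r(R, k) = 9/5 (r(R, k) = -5*(-1/5) - 4*(-1/5) = 1 + 4/5 = 9/5)
X + r(1, -1)*(-1*0*0) = 34 + 9*(-1*0*0)/5 = 34 + 9*(0*0)/5 = 34 + (9/5)*0 = 34 + 0 = 34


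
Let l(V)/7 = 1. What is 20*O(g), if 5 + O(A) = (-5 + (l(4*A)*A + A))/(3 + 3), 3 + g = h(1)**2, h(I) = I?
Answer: -170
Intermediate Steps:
l(V) = 7 (l(V) = 7*1 = 7)
g = -2 (g = -3 + 1**2 = -3 + 1 = -2)
O(A) = -35/6 + 4*A/3 (O(A) = -5 + (-5 + (7*A + A))/(3 + 3) = -5 + (-5 + 8*A)/6 = -5 + (-5 + 8*A)*(1/6) = -5 + (-5/6 + 4*A/3) = -35/6 + 4*A/3)
20*O(g) = 20*(-35/6 + (4/3)*(-2)) = 20*(-35/6 - 8/3) = 20*(-17/2) = -170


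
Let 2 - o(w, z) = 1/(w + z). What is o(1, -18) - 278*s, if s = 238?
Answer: -1124753/17 ≈ -66162.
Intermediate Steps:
o(w, z) = 2 - 1/(w + z)
o(1, -18) - 278*s = (-1 + 2*1 + 2*(-18))/(1 - 18) - 278*238 = (-1 + 2 - 36)/(-17) - 66164 = -1/17*(-35) - 66164 = 35/17 - 66164 = -1124753/17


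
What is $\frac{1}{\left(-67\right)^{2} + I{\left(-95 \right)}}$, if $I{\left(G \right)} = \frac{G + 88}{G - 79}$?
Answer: $\frac{174}{781093} \approx 0.00022276$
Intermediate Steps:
$I{\left(G \right)} = \frac{88 + G}{-79 + G}$
$\frac{1}{\left(-67\right)^{2} + I{\left(-95 \right)}} = \frac{1}{\left(-67\right)^{2} + \frac{88 - 95}{-79 - 95}} = \frac{1}{4489 + \frac{1}{-174} \left(-7\right)} = \frac{1}{4489 - - \frac{7}{174}} = \frac{1}{4489 + \frac{7}{174}} = \frac{1}{\frac{781093}{174}} = \frac{174}{781093}$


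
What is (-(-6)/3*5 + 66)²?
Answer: 5776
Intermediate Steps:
(-(-6)/3*5 + 66)² = (-3*(-⅔)*5 + 66)² = (2*5 + 66)² = (10 + 66)² = 76² = 5776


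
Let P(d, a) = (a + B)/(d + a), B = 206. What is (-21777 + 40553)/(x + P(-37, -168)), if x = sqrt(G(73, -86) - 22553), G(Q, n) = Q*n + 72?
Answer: -146265040/1208598419 - 789061400*I*sqrt(28759)/1208598419 ≈ -0.12102 - 110.72*I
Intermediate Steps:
G(Q, n) = 72 + Q*n
x = I*sqrt(28759) (x = sqrt((72 + 73*(-86)) - 22553) = sqrt((72 - 6278) - 22553) = sqrt(-6206 - 22553) = sqrt(-28759) = I*sqrt(28759) ≈ 169.58*I)
P(d, a) = (206 + a)/(a + d) (P(d, a) = (a + 206)/(d + a) = (206 + a)/(a + d))
(-21777 + 40553)/(x + P(-37, -168)) = (-21777 + 40553)/(I*sqrt(28759) + (206 - 168)/(-168 - 37)) = 18776/(I*sqrt(28759) + 38/(-205)) = 18776/(I*sqrt(28759) - 1/205*38) = 18776/(I*sqrt(28759) - 38/205) = 18776/(-38/205 + I*sqrt(28759))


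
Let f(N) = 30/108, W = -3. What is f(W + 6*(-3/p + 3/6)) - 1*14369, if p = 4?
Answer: -258637/18 ≈ -14369.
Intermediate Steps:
f(N) = 5/18 (f(N) = 30*(1/108) = 5/18)
f(W + 6*(-3/p + 3/6)) - 1*14369 = 5/18 - 1*14369 = 5/18 - 14369 = -258637/18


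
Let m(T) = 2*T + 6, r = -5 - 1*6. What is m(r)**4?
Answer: 65536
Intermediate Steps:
r = -11 (r = -5 - 6 = -11)
m(T) = 6 + 2*T
m(r)**4 = (6 + 2*(-11))**4 = (6 - 22)**4 = (-16)**4 = 65536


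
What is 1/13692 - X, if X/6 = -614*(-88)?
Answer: -4438836863/13692 ≈ -3.2419e+5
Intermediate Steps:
X = 324192 (X = 6*(-614*(-88)) = 6*54032 = 324192)
1/13692 - X = 1/13692 - 1*324192 = 1/13692 - 324192 = -4438836863/13692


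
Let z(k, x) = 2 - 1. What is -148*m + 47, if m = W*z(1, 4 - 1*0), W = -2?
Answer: 343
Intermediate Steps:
z(k, x) = 1
m = -2 (m = -2*1 = -2)
-148*m + 47 = -148*(-2) + 47 = 296 + 47 = 343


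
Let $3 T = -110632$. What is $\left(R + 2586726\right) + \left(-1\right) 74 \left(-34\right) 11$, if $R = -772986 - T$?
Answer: $\frac{5634880}{3} \approx 1.8783 \cdot 10^{6}$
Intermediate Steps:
$T = - \frac{110632}{3}$ ($T = \frac{1}{3} \left(-110632\right) = - \frac{110632}{3} \approx -36877.0$)
$R = - \frac{2208326}{3}$ ($R = -772986 - - \frac{110632}{3} = -772986 + \frac{110632}{3} = - \frac{2208326}{3} \approx -7.3611 \cdot 10^{5}$)
$\left(R + 2586726\right) + \left(-1\right) 74 \left(-34\right) 11 = \left(- \frac{2208326}{3} + 2586726\right) + \left(-1\right) 74 \left(-34\right) 11 = \frac{5551852}{3} + \left(-74\right) \left(-34\right) 11 = \frac{5551852}{3} + 2516 \cdot 11 = \frac{5551852}{3} + 27676 = \frac{5634880}{3}$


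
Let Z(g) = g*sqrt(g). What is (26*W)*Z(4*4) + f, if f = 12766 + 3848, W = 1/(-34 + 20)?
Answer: 115466/7 ≈ 16495.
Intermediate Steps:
Z(g) = g**(3/2)
W = -1/14 (W = 1/(-14) = -1/14 ≈ -0.071429)
f = 16614
(26*W)*Z(4*4) + f = (26*(-1/14))*(4*4)**(3/2) + 16614 = -13*16**(3/2)/7 + 16614 = -13/7*64 + 16614 = -832/7 + 16614 = 115466/7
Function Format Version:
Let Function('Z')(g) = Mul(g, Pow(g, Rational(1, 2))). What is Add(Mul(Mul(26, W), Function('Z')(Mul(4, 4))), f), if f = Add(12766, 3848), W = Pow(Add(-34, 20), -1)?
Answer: Rational(115466, 7) ≈ 16495.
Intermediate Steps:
Function('Z')(g) = Pow(g, Rational(3, 2))
W = Rational(-1, 14) (W = Pow(-14, -1) = Rational(-1, 14) ≈ -0.071429)
f = 16614
Add(Mul(Mul(26, W), Function('Z')(Mul(4, 4))), f) = Add(Mul(Mul(26, Rational(-1, 14)), Pow(Mul(4, 4), Rational(3, 2))), 16614) = Add(Mul(Rational(-13, 7), Pow(16, Rational(3, 2))), 16614) = Add(Mul(Rational(-13, 7), 64), 16614) = Add(Rational(-832, 7), 16614) = Rational(115466, 7)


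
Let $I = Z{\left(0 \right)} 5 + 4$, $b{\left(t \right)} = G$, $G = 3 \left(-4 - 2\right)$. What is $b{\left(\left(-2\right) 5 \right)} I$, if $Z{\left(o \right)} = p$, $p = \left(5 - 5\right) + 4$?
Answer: $-432$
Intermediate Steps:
$p = 4$ ($p = 0 + 4 = 4$)
$Z{\left(o \right)} = 4$
$G = -18$ ($G = 3 \left(-6\right) = -18$)
$b{\left(t \right)} = -18$
$I = 24$ ($I = 4 \cdot 5 + 4 = 20 + 4 = 24$)
$b{\left(\left(-2\right) 5 \right)} I = \left(-18\right) 24 = -432$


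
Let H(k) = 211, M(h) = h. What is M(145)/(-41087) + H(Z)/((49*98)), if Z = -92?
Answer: 7973067/197299774 ≈ 0.040411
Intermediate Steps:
M(145)/(-41087) + H(Z)/((49*98)) = 145/(-41087) + 211/((49*98)) = 145*(-1/41087) + 211/4802 = -145/41087 + 211*(1/4802) = -145/41087 + 211/4802 = 7973067/197299774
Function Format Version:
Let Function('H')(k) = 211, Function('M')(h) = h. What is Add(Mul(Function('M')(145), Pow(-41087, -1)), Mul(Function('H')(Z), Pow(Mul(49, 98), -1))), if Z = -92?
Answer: Rational(7973067, 197299774) ≈ 0.040411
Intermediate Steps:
Add(Mul(Function('M')(145), Pow(-41087, -1)), Mul(Function('H')(Z), Pow(Mul(49, 98), -1))) = Add(Mul(145, Pow(-41087, -1)), Mul(211, Pow(Mul(49, 98), -1))) = Add(Mul(145, Rational(-1, 41087)), Mul(211, Pow(4802, -1))) = Add(Rational(-145, 41087), Mul(211, Rational(1, 4802))) = Add(Rational(-145, 41087), Rational(211, 4802)) = Rational(7973067, 197299774)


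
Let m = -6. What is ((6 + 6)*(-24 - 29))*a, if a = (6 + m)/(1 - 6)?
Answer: 0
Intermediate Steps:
a = 0 (a = (6 - 6)/(1 - 6) = 0/(-5) = 0*(-1/5) = 0)
((6 + 6)*(-24 - 29))*a = ((6 + 6)*(-24 - 29))*0 = (12*(-53))*0 = -636*0 = 0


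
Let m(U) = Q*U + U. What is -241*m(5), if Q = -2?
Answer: 1205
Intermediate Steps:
m(U) = -U (m(U) = -2*U + U = -U)
-241*m(5) = -(-241)*5 = -241*(-5) = 1205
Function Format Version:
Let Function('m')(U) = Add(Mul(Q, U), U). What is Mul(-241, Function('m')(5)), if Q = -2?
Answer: 1205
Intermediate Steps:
Function('m')(U) = Mul(-1, U) (Function('m')(U) = Add(Mul(-2, U), U) = Mul(-1, U))
Mul(-241, Function('m')(5)) = Mul(-241, Mul(-1, 5)) = Mul(-241, -5) = 1205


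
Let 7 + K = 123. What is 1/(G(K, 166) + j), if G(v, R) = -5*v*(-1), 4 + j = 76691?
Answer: 1/77267 ≈ 1.2942e-5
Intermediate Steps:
j = 76687 (j = -4 + 76691 = 76687)
K = 116 (K = -7 + 123 = 116)
G(v, R) = 5*v
1/(G(K, 166) + j) = 1/(5*116 + 76687) = 1/(580 + 76687) = 1/77267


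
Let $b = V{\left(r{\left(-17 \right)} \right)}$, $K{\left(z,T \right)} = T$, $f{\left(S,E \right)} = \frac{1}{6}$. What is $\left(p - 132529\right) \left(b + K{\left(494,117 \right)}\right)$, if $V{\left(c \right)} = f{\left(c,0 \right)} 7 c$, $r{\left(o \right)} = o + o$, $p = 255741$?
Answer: $\frac{28585184}{3} \approx 9.5284 \cdot 10^{6}$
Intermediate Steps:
$f{\left(S,E \right)} = \frac{1}{6}$
$r{\left(o \right)} = 2 o$
$V{\left(c \right)} = \frac{7 c}{6}$ ($V{\left(c \right)} = \frac{1}{6} \cdot 7 c = \frac{7 c}{6}$)
$b = - \frac{119}{3}$ ($b = \frac{7 \cdot 2 \left(-17\right)}{6} = \frac{7}{6} \left(-34\right) = - \frac{119}{3} \approx -39.667$)
$\left(p - 132529\right) \left(b + K{\left(494,117 \right)}\right) = \left(255741 - 132529\right) \left(- \frac{119}{3} + 117\right) = 123212 \cdot \frac{232}{3} = \frac{28585184}{3}$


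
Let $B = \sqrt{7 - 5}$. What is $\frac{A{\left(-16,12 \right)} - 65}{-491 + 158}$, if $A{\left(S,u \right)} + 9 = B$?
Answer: $\frac{2}{9} - \frac{\sqrt{2}}{333} \approx 0.21798$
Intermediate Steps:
$B = \sqrt{2} \approx 1.4142$
$A{\left(S,u \right)} = -9 + \sqrt{2}$
$\frac{A{\left(-16,12 \right)} - 65}{-491 + 158} = \frac{\left(-9 + \sqrt{2}\right) - 65}{-491 + 158} = \frac{-74 + \sqrt{2}}{-333} = \left(-74 + \sqrt{2}\right) \left(- \frac{1}{333}\right) = \frac{2}{9} - \frac{\sqrt{2}}{333}$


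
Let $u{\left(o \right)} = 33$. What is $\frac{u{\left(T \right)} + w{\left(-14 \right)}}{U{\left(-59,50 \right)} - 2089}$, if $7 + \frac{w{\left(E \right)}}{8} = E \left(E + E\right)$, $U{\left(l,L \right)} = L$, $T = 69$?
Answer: $- \frac{3113}{2039} \approx -1.5267$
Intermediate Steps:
$w{\left(E \right)} = -56 + 16 E^{2}$ ($w{\left(E \right)} = -56 + 8 E \left(E + E\right) = -56 + 8 E 2 E = -56 + 8 \cdot 2 E^{2} = -56 + 16 E^{2}$)
$\frac{u{\left(T \right)} + w{\left(-14 \right)}}{U{\left(-59,50 \right)} - 2089} = \frac{33 - \left(56 - 16 \left(-14\right)^{2}\right)}{50 - 2089} = \frac{33 + \left(-56 + 16 \cdot 196\right)}{-2039} = \left(33 + \left(-56 + 3136\right)\right) \left(- \frac{1}{2039}\right) = \left(33 + 3080\right) \left(- \frac{1}{2039}\right) = 3113 \left(- \frac{1}{2039}\right) = - \frac{3113}{2039}$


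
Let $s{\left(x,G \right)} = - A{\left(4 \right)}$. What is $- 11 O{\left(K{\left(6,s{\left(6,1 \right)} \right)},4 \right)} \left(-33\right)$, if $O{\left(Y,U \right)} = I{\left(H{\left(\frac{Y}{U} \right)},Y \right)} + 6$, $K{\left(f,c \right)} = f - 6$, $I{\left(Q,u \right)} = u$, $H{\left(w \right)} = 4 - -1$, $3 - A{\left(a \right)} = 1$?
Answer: $2178$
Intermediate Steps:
$A{\left(a \right)} = 2$ ($A{\left(a \right)} = 3 - 1 = 2$)
$H{\left(w \right)} = 5$ ($H{\left(w \right)} = 4 + 1 = 5$)
$s{\left(x,G \right)} = -2$ ($s{\left(x,G \right)} = \left(-1\right) 2 = -2$)
$K{\left(f,c \right)} = -6 + f$ ($K{\left(f,c \right)} = f - 6 = -6 + f$)
$O{\left(Y,U \right)} = 6 + Y$ ($O{\left(Y,U \right)} = Y + 6 = 6 + Y$)
$- 11 O{\left(K{\left(6,s{\left(6,1 \right)} \right)},4 \right)} \left(-33\right) = - 11 \left(6 + \left(-6 + 6\right)\right) \left(-33\right) = - 11 \left(6 + 0\right) \left(-33\right) = \left(-11\right) 6 \left(-33\right) = \left(-66\right) \left(-33\right) = 2178$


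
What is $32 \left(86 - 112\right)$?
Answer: $-832$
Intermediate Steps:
$32 \left(86 - 112\right) = 32 \left(-26\right) = -832$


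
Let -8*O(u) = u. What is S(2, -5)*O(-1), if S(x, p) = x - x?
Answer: 0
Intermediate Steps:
S(x, p) = 0
O(u) = -u/8
S(2, -5)*O(-1) = 0*(-1/8*(-1)) = 0*(1/8) = 0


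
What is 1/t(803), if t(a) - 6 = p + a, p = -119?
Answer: 1/690 ≈ 0.0014493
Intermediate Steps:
t(a) = -113 + a (t(a) = 6 + (-119 + a) = -113 + a)
1/t(803) = 1/(-113 + 803) = 1/690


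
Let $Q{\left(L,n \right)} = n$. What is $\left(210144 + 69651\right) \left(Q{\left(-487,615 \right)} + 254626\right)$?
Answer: $71415155595$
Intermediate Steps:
$\left(210144 + 69651\right) \left(Q{\left(-487,615 \right)} + 254626\right) = \left(210144 + 69651\right) \left(615 + 254626\right) = 279795 \cdot 255241 = 71415155595$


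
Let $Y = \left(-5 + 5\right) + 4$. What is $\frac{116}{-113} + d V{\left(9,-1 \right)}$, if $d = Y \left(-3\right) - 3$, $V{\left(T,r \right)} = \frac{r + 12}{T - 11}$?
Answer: $\frac{18413}{226} \approx 81.473$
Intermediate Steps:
$V{\left(T,r \right)} = \frac{12 + r}{-11 + T}$
$Y = 4$ ($Y = 0 + 4 = 4$)
$d = -15$ ($d = 4 \left(-3\right) - 3 = -12 - 3 = -15$)
$\frac{116}{-113} + d V{\left(9,-1 \right)} = \frac{116}{-113} - 15 \frac{12 - 1}{-11 + 9} = 116 \left(- \frac{1}{113}\right) - 15 \frac{1}{-2} \cdot 11 = - \frac{116}{113} - 15 \left(\left(- \frac{1}{2}\right) 11\right) = - \frac{116}{113} - - \frac{165}{2} = - \frac{116}{113} + \frac{165}{2} = \frac{18413}{226}$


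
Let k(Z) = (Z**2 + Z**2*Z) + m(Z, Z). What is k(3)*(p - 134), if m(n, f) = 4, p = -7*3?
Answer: -6200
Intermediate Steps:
p = -21 (p = -1*21 = -21)
k(Z) = 4 + Z**2 + Z**3 (k(Z) = (Z**2 + Z**2*Z) + 4 = (Z**2 + Z**3) + 4 = 4 + Z**2 + Z**3)
k(3)*(p - 134) = (4 + 3**2 + 3**3)*(-21 - 134) = (4 + 9 + 27)*(-155) = 40*(-155) = -6200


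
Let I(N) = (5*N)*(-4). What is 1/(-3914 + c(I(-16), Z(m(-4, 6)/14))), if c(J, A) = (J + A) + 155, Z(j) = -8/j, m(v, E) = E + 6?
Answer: -3/10345 ≈ -0.00029000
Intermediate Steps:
m(v, E) = 6 + E
I(N) = -20*N
c(J, A) = 155 + A + J (c(J, A) = (A + J) + 155 = 155 + A + J)
1/(-3914 + c(I(-16), Z(m(-4, 6)/14))) = 1/(-3914 + (155 - 8*14/(6 + 6) - 20*(-16))) = 1/(-3914 + (155 - 8/(12*(1/14)) + 320)) = 1/(-3914 + (155 - 8/6/7 + 320)) = 1/(-3914 + (155 - 8*7/6 + 320)) = 1/(-3914 + (155 - 28/3 + 320)) = 1/(-3914 + 1397/3) = 1/(-10345/3) = -3/10345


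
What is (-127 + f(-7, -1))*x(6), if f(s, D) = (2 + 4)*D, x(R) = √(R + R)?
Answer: -266*√3 ≈ -460.73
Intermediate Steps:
x(R) = √2*√R (x(R) = √(2*R) = √2*√R)
f(s, D) = 6*D
(-127 + f(-7, -1))*x(6) = (-127 + 6*(-1))*(√2*√6) = (-127 - 6)*(2*√3) = -266*√3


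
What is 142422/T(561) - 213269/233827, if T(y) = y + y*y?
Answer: -514208604/1116991579 ≈ -0.46035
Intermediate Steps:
T(y) = y + y**2
142422/T(561) - 213269/233827 = 142422/((561*(1 + 561))) - 213269/233827 = 142422/((561*562)) - 213269*1/233827 = 142422/315282 - 213269/233827 = 142422*(1/315282) - 213269/233827 = 23737/52547 - 213269/233827 = -514208604/1116991579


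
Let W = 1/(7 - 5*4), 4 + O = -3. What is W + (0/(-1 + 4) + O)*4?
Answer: -365/13 ≈ -28.077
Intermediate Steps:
O = -7 (O = -4 - 3 = -7)
W = -1/13 (W = 1/(7 - 20) = 1/(-13) = -1/13 ≈ -0.076923)
W + (0/(-1 + 4) + O)*4 = -1/13 + (0/(-1 + 4) - 7)*4 = -1/13 + (0/3 - 7)*4 = -1/13 + ((⅓)*0 - 7)*4 = -1/13 + (0 - 7)*4 = -1/13 - 7*4 = -1/13 - 28 = -365/13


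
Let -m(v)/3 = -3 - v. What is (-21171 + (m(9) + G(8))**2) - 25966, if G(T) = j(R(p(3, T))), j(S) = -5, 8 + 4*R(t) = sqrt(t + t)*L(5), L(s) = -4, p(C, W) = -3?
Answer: -46176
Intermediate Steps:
m(v) = 9 + 3*v (m(v) = -3*(-3 - v) = 9 + 3*v)
R(t) = -2 - sqrt(2)*sqrt(t) (R(t) = -2 + (sqrt(t + t)*(-4))/4 = -2 + (sqrt(2*t)*(-4))/4 = -2 + ((sqrt(2)*sqrt(t))*(-4))/4 = -2 + (-4*sqrt(2)*sqrt(t))/4 = -2 - sqrt(2)*sqrt(t))
G(T) = -5
(-21171 + (m(9) + G(8))**2) - 25966 = (-21171 + ((9 + 3*9) - 5)**2) - 25966 = (-21171 + ((9 + 27) - 5)**2) - 25966 = (-21171 + (36 - 5)**2) - 25966 = (-21171 + 31**2) - 25966 = (-21171 + 961) - 25966 = -20210 - 25966 = -46176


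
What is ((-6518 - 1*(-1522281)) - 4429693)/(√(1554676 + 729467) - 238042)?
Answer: 693637725060/56661709621 + 2913930*√2284143/56661709621 ≈ 12.319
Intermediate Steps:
((-6518 - 1*(-1522281)) - 4429693)/(√(1554676 + 729467) - 238042) = ((-6518 + 1522281) - 4429693)/(√2284143 - 238042) = (1515763 - 4429693)/(-238042 + √2284143) = -2913930/(-238042 + √2284143)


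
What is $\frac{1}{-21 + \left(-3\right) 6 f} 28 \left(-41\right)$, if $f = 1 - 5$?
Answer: $- \frac{1148}{51} \approx -22.51$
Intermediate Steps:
$f = -4$ ($f = 1 - 5 = -4$)
$\frac{1}{-21 + \left(-3\right) 6 f} 28 \left(-41\right) = \frac{1}{-21 + \left(-3\right) 6 \left(-4\right)} 28 \left(-41\right) = \frac{1}{-21 - -72} \cdot 28 \left(-41\right) = \frac{1}{-21 + 72} \cdot 28 \left(-41\right) = \frac{1}{51} \cdot 28 \left(-41\right) = \frac{28}{51} \left(-41\right) = - \frac{1148}{51}$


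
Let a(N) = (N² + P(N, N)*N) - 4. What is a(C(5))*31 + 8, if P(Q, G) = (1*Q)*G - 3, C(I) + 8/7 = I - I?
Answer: -5316/343 ≈ -15.499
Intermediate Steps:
C(I) = -8/7 (C(I) = -8/7 + (I - I) = -8/7 + 0 = -8/7)
P(Q, G) = -3 + G*Q (P(Q, G) = Q*G - 3 = G*Q - 3 = -3 + G*Q)
a(N) = -4 + N² + N*(-3 + N²) (a(N) = (N² + (-3 + N*N)*N) - 4 = (N² + (-3 + N²)*N) - 4 = (N² + N*(-3 + N²)) - 4 = -4 + N² + N*(-3 + N²))
a(C(5))*31 + 8 = (-4 + (-8/7)² - 8*(-3 + (-8/7)²)/7)*31 + 8 = (-4 + 64/49 - 8*(-3 + 64/49)/7)*31 + 8 = (-4 + 64/49 - 8/7*(-83/49))*31 + 8 = (-4 + 64/49 + 664/343)*31 + 8 = -260/343*31 + 8 = -8060/343 + 8 = -5316/343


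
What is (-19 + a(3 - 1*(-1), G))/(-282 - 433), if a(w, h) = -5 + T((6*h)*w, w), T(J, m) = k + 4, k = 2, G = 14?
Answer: 18/715 ≈ 0.025175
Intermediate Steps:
T(J, m) = 6 (T(J, m) = 2 + 4 = 6)
a(w, h) = 1 (a(w, h) = -5 + 6 = 1)
(-19 + a(3 - 1*(-1), G))/(-282 - 433) = (-19 + 1)/(-282 - 433) = -18/(-715) = -18*(-1/715) = 18/715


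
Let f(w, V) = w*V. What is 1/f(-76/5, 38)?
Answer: -5/2888 ≈ -0.0017313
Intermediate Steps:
f(w, V) = V*w
1/f(-76/5, 38) = 1/(38*(-76/5)) = 1/(-2888/5) = -5/2888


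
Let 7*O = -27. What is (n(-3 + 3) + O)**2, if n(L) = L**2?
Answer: 729/49 ≈ 14.878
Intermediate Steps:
O = -27/7 (O = (1/7)*(-27) = -27/7 ≈ -3.8571)
(n(-3 + 3) + O)**2 = ((-3 + 3)**2 - 27/7)**2 = (0**2 - 27/7)**2 = (0 - 27/7)**2 = (-27/7)**2 = 729/49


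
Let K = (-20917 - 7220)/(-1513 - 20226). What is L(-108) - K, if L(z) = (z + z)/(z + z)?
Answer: -6398/21739 ≈ -0.29431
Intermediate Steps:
L(z) = 1 (L(z) = (2*z)/((2*z)) = (2*z)*(1/(2*z)) = 1)
K = 28137/21739 (K = -28137/(-21739) = -28137*(-1/21739) = 28137/21739 ≈ 1.2943)
L(-108) - K = 1 - 1*28137/21739 = 1 - 28137/21739 = -6398/21739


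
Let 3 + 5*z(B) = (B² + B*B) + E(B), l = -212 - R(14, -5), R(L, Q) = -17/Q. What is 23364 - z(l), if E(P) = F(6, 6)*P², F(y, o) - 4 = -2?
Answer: -1719141/125 ≈ -13753.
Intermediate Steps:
F(y, o) = 2 (F(y, o) = 4 - 2 = 2)
E(P) = 2*P²
l = -1077/5 (l = -212 - (-17)/(-5) = -212 - (-17)*(-1)/5 = -212 - 1*17/5 = -212 - 17/5 = -1077/5 ≈ -215.40)
z(B) = -⅗ + 4*B²/5 (z(B) = -⅗ + ((B² + B*B) + 2*B²)/5 = -⅗ + ((B² + B²) + 2*B²)/5 = -⅗ + (2*B² + 2*B²)/5 = -⅗ + (4*B²)/5 = -⅗ + 4*B²/5)
23364 - z(l) = 23364 - (-⅗ + 4*(-1077/5)²/5) = 23364 - (-⅗ + (⅘)*(1159929/25)) = 23364 - (-⅗ + 4639716/125) = 23364 - 1*4639641/125 = 23364 - 4639641/125 = -1719141/125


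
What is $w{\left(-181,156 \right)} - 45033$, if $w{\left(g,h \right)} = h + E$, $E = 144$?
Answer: $-44733$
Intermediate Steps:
$w{\left(g,h \right)} = 144 + h$ ($w{\left(g,h \right)} = h + 144 = 144 + h$)
$w{\left(-181,156 \right)} - 45033 = \left(144 + 156\right) - 45033 = 300 - 45033 = -44733$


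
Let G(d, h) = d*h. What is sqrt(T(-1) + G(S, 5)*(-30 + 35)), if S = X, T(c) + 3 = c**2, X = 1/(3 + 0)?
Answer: sqrt(57)/3 ≈ 2.5166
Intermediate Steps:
X = 1/3 ≈ 0.33333
T(c) = -3 + c**2
S = 1/3 ≈ 0.33333
sqrt(T(-1) + G(S, 5)*(-30 + 35)) = sqrt((-3 + (-1)**2) + ((1/3)*5)*(-30 + 35)) = sqrt((-3 + 1) + (5/3)*5) = sqrt(-2 + 25/3) = sqrt(19/3) = sqrt(57)/3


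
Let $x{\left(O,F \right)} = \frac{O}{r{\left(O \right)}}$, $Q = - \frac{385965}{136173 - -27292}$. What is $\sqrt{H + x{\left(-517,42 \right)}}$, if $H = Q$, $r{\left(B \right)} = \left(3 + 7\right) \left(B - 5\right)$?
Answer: $\frac{13 i \sqrt{10828647221135}}{28442910} \approx 1.504 i$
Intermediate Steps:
$r{\left(B \right)} = -50 + 10 B$ ($r{\left(B \right)} = 10 \left(-5 + B\right) = -50 + 10 B$)
$Q = - \frac{77193}{32693}$ ($Q = - \frac{385965}{136173 + 27292} = - \frac{385965}{163465} = \left(-385965\right) \frac{1}{163465} = - \frac{77193}{32693} \approx -2.3611$)
$x{\left(O,F \right)} = \frac{O}{-50 + 10 O}$
$H = - \frac{77193}{32693} \approx -2.3611$
$\sqrt{H + x{\left(-517,42 \right)}} = \sqrt{- \frac{77193}{32693} + \frac{1}{10} \left(-517\right) \frac{1}{-5 - 517}} = \sqrt{- \frac{77193}{32693} + \frac{1}{10} \left(-517\right) \frac{1}{-522}} = \sqrt{- \frac{77193}{32693} + \frac{1}{10} \left(-517\right) \left(- \frac{1}{522}\right)} = \sqrt{- \frac{77193}{32693} + \frac{517}{5220}} = \sqrt{- \frac{386045179}{170657460}} = \frac{13 i \sqrt{10828647221135}}{28442910}$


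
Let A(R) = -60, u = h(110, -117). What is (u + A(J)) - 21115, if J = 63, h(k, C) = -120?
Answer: -21295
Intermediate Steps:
u = -120
(u + A(J)) - 21115 = (-120 - 60) - 21115 = -180 - 21115 = -21295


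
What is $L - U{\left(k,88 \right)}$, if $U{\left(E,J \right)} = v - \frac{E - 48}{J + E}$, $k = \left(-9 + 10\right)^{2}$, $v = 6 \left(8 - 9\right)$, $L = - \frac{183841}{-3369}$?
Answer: $\frac{18002552}{299841} \approx 60.04$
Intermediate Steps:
$L = \frac{183841}{3369}$ ($L = \left(-183841\right) \left(- \frac{1}{3369}\right) = \frac{183841}{3369} \approx 54.568$)
$v = -6$ ($v = 6 \left(-1\right) = -6$)
$k = 1$ ($k = 1^{2} = 1$)
$U{\left(E,J \right)} = -6 - \frac{-48 + E}{E + J}$ ($U{\left(E,J \right)} = -6 - \frac{E - 48}{J + E} = -6 - \frac{-48 + E}{E + J}$)
$L - U{\left(k,88 \right)} = \frac{183841}{3369} - \frac{48 - 7 - 528}{1 + 88} = \frac{183841}{3369} - \frac{48 - 7 - 528}{89} = \frac{183841}{3369} - \frac{1}{89} \left(-487\right) = \frac{183841}{3369} - - \frac{487}{89} = \frac{183841}{3369} + \frac{487}{89} = \frac{18002552}{299841}$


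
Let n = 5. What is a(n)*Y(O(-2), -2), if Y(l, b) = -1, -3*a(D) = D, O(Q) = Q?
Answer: 5/3 ≈ 1.6667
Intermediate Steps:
a(D) = -D/3
a(n)*Y(O(-2), -2) = -1/3*5*(-1) = -5/3*(-1) = 5/3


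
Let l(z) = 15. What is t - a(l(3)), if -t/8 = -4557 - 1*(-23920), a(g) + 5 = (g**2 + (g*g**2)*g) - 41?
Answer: -205708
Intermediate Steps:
a(g) = -46 + g**2 + g**4 (a(g) = -5 + ((g**2 + (g*g**2)*g) - 41) = -5 + ((g**2 + g**3*g) - 41) = -5 + ((g**2 + g**4) - 41) = -5 + (-41 + g**2 + g**4) = -46 + g**2 + g**4)
t = -154904 (t = -8*(-4557 - 1*(-23920)) = -8*(-4557 + 23920) = -8*19363 = -154904)
t - a(l(3)) = -154904 - (-46 + 15**2 + 15**4) = -154904 - (-46 + 225 + 50625) = -154904 - 1*50804 = -154904 - 50804 = -205708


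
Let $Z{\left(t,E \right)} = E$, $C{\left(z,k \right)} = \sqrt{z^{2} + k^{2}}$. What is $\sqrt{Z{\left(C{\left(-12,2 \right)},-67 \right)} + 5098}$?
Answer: $3 \sqrt{559} \approx 70.93$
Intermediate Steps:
$C{\left(z,k \right)} = \sqrt{k^{2} + z^{2}}$
$\sqrt{Z{\left(C{\left(-12,2 \right)},-67 \right)} + 5098} = \sqrt{-67 + 5098} = \sqrt{5031} = 3 \sqrt{559}$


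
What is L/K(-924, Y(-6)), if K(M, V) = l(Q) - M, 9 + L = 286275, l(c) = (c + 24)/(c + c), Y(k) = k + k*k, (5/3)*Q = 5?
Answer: 190844/619 ≈ 308.31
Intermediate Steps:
Q = 3 (Q = (3/5)*5 = 3)
Y(k) = k + k**2
l(c) = (24 + c)/(2*c) (l(c) = (24 + c)/((2*c)) = (24 + c)*(1/(2*c)) = (24 + c)/(2*c))
L = 286266 (L = -9 + 286275 = 286266)
K(M, V) = 9/2 - M (K(M, V) = (1/2)*(24 + 3)/3 - M = (1/2)*(1/3)*27 - M = 9/2 - M)
L/K(-924, Y(-6)) = 286266/(9/2 - 1*(-924)) = 286266/(9/2 + 924) = 286266/(1857/2) = 286266*(2/1857) = 190844/619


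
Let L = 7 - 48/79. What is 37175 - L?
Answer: 2936320/79 ≈ 37169.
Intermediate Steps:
L = 505/79 (L = 7 + (1/79)*(-48) = 7 - 48/79 = 505/79 ≈ 6.3924)
37175 - L = 37175 - 1*505/79 = 37175 - 505/79 = 2936320/79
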